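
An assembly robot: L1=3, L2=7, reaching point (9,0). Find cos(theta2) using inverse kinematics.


Given: L1 = 3, L2 = 7, target (x, y) = (9, 0)
Using cos(theta2) = (x^2 + y^2 - L1^2 - L2^2) / (2*L1*L2)
x^2 + y^2 = 9^2 + 0 = 81
L1^2 + L2^2 = 9 + 49 = 58
Numerator = 81 - 58 = 23
Denominator = 2*3*7 = 42
cos(theta2) = 23/42 = 23/42

23/42


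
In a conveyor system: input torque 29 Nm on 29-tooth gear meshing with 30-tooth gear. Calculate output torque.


Given: N1 = 29, N2 = 30, T1 = 29 Nm
Using T2/T1 = N2/N1
T2 = T1 * N2 / N1
T2 = 29 * 30 / 29
T2 = 870 / 29
T2 = 30 Nm

30 Nm


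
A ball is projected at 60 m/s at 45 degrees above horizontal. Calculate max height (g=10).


Given: v0 = 60 m/s, theta = 45 deg, g = 10 m/s^2
sin^2(45) = 1/2
Using H = v0^2 * sin^2(theta) / (2*g)
H = 60^2 * 1/2 / (2*10)
H = 3600 * 1/2 / 20
H = 1800 / 20
H = 90 m

90 m


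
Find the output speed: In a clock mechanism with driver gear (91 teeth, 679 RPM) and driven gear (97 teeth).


Given: N1 = 91 teeth, w1 = 679 RPM, N2 = 97 teeth
Using N1*w1 = N2*w2
w2 = N1*w1 / N2
w2 = 91*679 / 97
w2 = 61789 / 97
w2 = 637 RPM

637 RPM


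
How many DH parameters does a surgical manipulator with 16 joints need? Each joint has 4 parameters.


Given: 16 joints, 4 DH parameters per joint (d, theta, a, alpha)
Total DH parameters = number_of_joints * 4
Total = 16 * 4
Total = 64

64


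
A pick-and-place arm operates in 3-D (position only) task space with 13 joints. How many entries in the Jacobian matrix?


Given: task space dimension = 3, joints = 13
Jacobian is a 3 x 13 matrix
Total entries = rows * columns
Total = 3 * 13
Total = 39

39


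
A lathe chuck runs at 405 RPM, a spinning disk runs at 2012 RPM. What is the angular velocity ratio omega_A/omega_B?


Given: RPM_A = 405, RPM_B = 2012
omega = 2*pi*RPM/60, so omega_A/omega_B = RPM_A / RPM_B
omega_A/omega_B = 405 / 2012
omega_A/omega_B = 405/2012

405/2012


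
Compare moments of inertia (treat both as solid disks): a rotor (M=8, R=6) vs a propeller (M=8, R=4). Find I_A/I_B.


Given: M1=8 kg, R1=6 m, M2=8 kg, R2=4 m
For a disk: I = (1/2)*M*R^2, so I_A/I_B = (M1*R1^2)/(M2*R2^2)
M1*R1^2 = 8*36 = 288
M2*R2^2 = 8*16 = 128
I_A/I_B = 288/128 = 9/4

9/4


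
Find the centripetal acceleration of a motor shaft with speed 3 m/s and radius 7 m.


Given: v = 3 m/s, r = 7 m
Using a_c = v^2 / r
a_c = 3^2 / 7
a_c = 9 / 7
a_c = 9/7 m/s^2

9/7 m/s^2


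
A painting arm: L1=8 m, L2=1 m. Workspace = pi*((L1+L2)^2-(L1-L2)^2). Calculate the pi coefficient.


Given: L1 = 8, L2 = 1
(L1+L2)^2 = (9)^2 = 81
(L1-L2)^2 = (7)^2 = 49
Difference = 81 - 49 = 32
This equals 4*L1*L2 = 4*8*1 = 32
Workspace area = 32*pi

32


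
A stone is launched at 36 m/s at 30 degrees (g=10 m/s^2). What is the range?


Given: v0 = 36 m/s, theta = 30 deg, g = 10 m/s^2
sin(2*30) = sin(60) = sqrt(3)/2
Using R = v0^2 * sin(2*theta) / g
R = 36^2 * (sqrt(3)/2) / 10
R = 1296 * sqrt(3) / 20
R = 324/5*sqrt(3) m

324/5*sqrt(3) m


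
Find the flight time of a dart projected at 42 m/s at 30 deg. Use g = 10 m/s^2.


Given: v0 = 42 m/s, theta = 30 deg, g = 10 m/s^2
sin(30) = 1/2
Using T = 2*v0*sin(theta) / g
T = 2*42*1/2 / 10
T = 42 / 10
T = 21/5 s

21/5 s


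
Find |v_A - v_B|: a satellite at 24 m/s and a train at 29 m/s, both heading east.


Given: v_A = 24 m/s east, v_B = 29 m/s east
Both move in the same direction; relative speed = |v_A - v_B|
|24 - 29| = |-5|
= 5 m/s

5 m/s


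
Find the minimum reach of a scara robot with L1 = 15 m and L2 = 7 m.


Given: L1 = 15 m, L2 = 7 m
For a 2-link planar arm, min reach = |L1 - L2| (second link folded back)
Min reach = |15 - 7|
Min reach = 8 m

8 m


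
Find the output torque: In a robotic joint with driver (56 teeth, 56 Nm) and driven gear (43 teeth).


Given: N1 = 56, N2 = 43, T1 = 56 Nm
Using T2/T1 = N2/N1
T2 = T1 * N2 / N1
T2 = 56 * 43 / 56
T2 = 2408 / 56
T2 = 43 Nm

43 Nm


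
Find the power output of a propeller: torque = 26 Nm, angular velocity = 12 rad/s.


Given: tau = 26 Nm, omega = 12 rad/s
Using P = tau * omega
P = 26 * 12
P = 312 W

312 W


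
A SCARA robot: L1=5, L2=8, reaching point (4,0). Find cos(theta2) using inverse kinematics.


Given: L1 = 5, L2 = 8, target (x, y) = (4, 0)
Using cos(theta2) = (x^2 + y^2 - L1^2 - L2^2) / (2*L1*L2)
x^2 + y^2 = 4^2 + 0 = 16
L1^2 + L2^2 = 25 + 64 = 89
Numerator = 16 - 89 = -73
Denominator = 2*5*8 = 80
cos(theta2) = -73/80 = -73/80

-73/80


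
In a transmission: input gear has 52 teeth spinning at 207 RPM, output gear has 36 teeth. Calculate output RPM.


Given: N1 = 52 teeth, w1 = 207 RPM, N2 = 36 teeth
Using N1*w1 = N2*w2
w2 = N1*w1 / N2
w2 = 52*207 / 36
w2 = 10764 / 36
w2 = 299 RPM

299 RPM


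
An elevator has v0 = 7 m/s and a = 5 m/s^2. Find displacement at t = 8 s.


Given: v0 = 7 m/s, a = 5 m/s^2, t = 8 s
Using s = v0*t + (1/2)*a*t^2
s = 7*8 + (1/2)*5*8^2
s = 56 + (1/2)*320
s = 56 + 160
s = 216

216 m


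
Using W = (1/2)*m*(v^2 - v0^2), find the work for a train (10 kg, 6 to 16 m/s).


Given: m = 10 kg, v0 = 6 m/s, v = 16 m/s
Using W = (1/2)*m*(v^2 - v0^2)
v^2 = 16^2 = 256
v0^2 = 6^2 = 36
v^2 - v0^2 = 256 - 36 = 220
W = (1/2)*10*220 = 1100 J

1100 J


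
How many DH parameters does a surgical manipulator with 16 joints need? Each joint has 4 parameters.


Given: 16 joints, 4 DH parameters per joint (d, theta, a, alpha)
Total DH parameters = number_of_joints * 4
Total = 16 * 4
Total = 64

64


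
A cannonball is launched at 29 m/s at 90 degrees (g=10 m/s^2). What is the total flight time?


Given: v0 = 29 m/s, theta = 90 deg, g = 10 m/s^2
sin(90) = 1
Using T = 2*v0*sin(theta) / g
T = 2*29*1 / 10
T = 58 / 10
T = 29/5 s

29/5 s


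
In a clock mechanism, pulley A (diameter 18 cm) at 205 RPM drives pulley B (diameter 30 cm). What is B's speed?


Given: D1 = 18 cm, w1 = 205 RPM, D2 = 30 cm
Using D1*w1 = D2*w2
w2 = D1*w1 / D2
w2 = 18*205 / 30
w2 = 3690 / 30
w2 = 123 RPM

123 RPM


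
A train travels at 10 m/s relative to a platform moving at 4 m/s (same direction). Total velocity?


Given: object velocity = 10 m/s, platform velocity = 4 m/s (same direction)
Using classical velocity addition: v_total = v_object + v_platform
v_total = 10 + 4
v_total = 14 m/s

14 m/s


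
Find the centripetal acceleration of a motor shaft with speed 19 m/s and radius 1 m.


Given: v = 19 m/s, r = 1 m
Using a_c = v^2 / r
a_c = 19^2 / 1
a_c = 361 / 1
a_c = 361 m/s^2

361 m/s^2


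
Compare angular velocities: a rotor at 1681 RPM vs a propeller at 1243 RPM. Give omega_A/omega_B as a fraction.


Given: RPM_A = 1681, RPM_B = 1243
omega = 2*pi*RPM/60, so omega_A/omega_B = RPM_A / RPM_B
omega_A/omega_B = 1681 / 1243
omega_A/omega_B = 1681/1243

1681/1243


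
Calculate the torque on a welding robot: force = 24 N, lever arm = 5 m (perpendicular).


Given: F = 24 N, r = 5 m, angle = 90 deg (perpendicular)
Using tau = F * r * sin(90)
sin(90) = 1
tau = 24 * 5 * 1
tau = 120 Nm

120 Nm


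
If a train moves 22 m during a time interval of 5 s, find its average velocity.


Given: distance d = 22 m, time t = 5 s
Using v = d / t
v = 22 / 5
v = 22/5 m/s

22/5 m/s


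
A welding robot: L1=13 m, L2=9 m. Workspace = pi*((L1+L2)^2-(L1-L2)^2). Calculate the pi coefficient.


Given: L1 = 13, L2 = 9
(L1+L2)^2 = (22)^2 = 484
(L1-L2)^2 = (4)^2 = 16
Difference = 484 - 16 = 468
This equals 4*L1*L2 = 4*13*9 = 468
Workspace area = 468*pi

468


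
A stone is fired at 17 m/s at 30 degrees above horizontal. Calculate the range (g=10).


Given: v0 = 17 m/s, theta = 30 deg, g = 10 m/s^2
sin(2*30) = sin(60) = sqrt(3)/2
Using R = v0^2 * sin(2*theta) / g
R = 17^2 * (sqrt(3)/2) / 10
R = 289 * sqrt(3) / 20
R = 289/20*sqrt(3) m

289/20*sqrt(3) m


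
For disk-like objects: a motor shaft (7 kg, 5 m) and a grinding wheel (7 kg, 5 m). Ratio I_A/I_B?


Given: M1=7 kg, R1=5 m, M2=7 kg, R2=5 m
For a disk: I = (1/2)*M*R^2, so I_A/I_B = (M1*R1^2)/(M2*R2^2)
M1*R1^2 = 7*25 = 175
M2*R2^2 = 7*25 = 175
I_A/I_B = 175/175 = 1

1


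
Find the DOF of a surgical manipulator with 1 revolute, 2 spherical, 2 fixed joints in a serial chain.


Given: serial robot with 1 revolute, 2 spherical, 2 fixed joints
DOF contribution per joint type: revolute=1, prismatic=1, spherical=3, fixed=0
DOF = 1*1 + 2*3 + 2*0
DOF = 7

7


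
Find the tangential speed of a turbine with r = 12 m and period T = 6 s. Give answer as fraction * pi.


Given: radius r = 12 m, period T = 6 s
Using v = 2*pi*r / T
v = 2*pi*12 / 6
v = 24*pi / 6
v = 4*pi m/s

4*pi m/s


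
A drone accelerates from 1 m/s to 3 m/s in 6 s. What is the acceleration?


Given: initial velocity v0 = 1 m/s, final velocity v = 3 m/s, time t = 6 s
Using a = (v - v0) / t
a = (3 - 1) / 6
a = 2 / 6
a = 1/3 m/s^2

1/3 m/s^2


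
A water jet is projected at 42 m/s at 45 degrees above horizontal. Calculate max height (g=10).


Given: v0 = 42 m/s, theta = 45 deg, g = 10 m/s^2
sin^2(45) = 1/2
Using H = v0^2 * sin^2(theta) / (2*g)
H = 42^2 * 1/2 / (2*10)
H = 1764 * 1/2 / 20
H = 882 / 20
H = 441/10 m

441/10 m


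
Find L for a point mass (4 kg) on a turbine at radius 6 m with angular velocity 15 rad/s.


Given: m = 4 kg, r = 6 m, omega = 15 rad/s
For a point mass: I = m*r^2
I = 4*6^2 = 4*36 = 144
L = I*omega = 144*15
L = 2160 kg*m^2/s

2160 kg*m^2/s


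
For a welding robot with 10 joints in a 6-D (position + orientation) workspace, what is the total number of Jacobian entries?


Given: task space dimension = 6, joints = 10
Jacobian is a 6 x 10 matrix
Total entries = rows * columns
Total = 6 * 10
Total = 60

60


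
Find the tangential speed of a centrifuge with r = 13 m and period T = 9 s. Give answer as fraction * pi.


Given: radius r = 13 m, period T = 9 s
Using v = 2*pi*r / T
v = 2*pi*13 / 9
v = 26*pi / 9
v = 26/9*pi m/s

26/9*pi m/s


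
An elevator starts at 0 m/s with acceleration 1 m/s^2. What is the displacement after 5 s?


Given: v0 = 0 m/s, a = 1 m/s^2, t = 5 s
Using s = v0*t + (1/2)*a*t^2
s = 0*5 + (1/2)*1*5^2
s = 0 + (1/2)*25
s = 0 + 25/2
s = 25/2

25/2 m


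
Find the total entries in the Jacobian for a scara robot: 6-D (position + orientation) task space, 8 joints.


Given: task space dimension = 6, joints = 8
Jacobian is a 6 x 8 matrix
Total entries = rows * columns
Total = 6 * 8
Total = 48

48


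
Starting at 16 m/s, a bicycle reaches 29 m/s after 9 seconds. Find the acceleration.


Given: initial velocity v0 = 16 m/s, final velocity v = 29 m/s, time t = 9 s
Using a = (v - v0) / t
a = (29 - 16) / 9
a = 13 / 9
a = 13/9 m/s^2

13/9 m/s^2


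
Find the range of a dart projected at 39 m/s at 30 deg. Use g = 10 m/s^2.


Given: v0 = 39 m/s, theta = 30 deg, g = 10 m/s^2
sin(2*30) = sin(60) = sqrt(3)/2
Using R = v0^2 * sin(2*theta) / g
R = 39^2 * (sqrt(3)/2) / 10
R = 1521 * sqrt(3) / 20
R = 1521/20*sqrt(3) m

1521/20*sqrt(3) m


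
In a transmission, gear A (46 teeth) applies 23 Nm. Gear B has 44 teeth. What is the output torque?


Given: N1 = 46, N2 = 44, T1 = 23 Nm
Using T2/T1 = N2/N1
T2 = T1 * N2 / N1
T2 = 23 * 44 / 46
T2 = 1012 / 46
T2 = 22 Nm

22 Nm


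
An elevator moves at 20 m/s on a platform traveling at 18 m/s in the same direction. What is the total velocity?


Given: object velocity = 20 m/s, platform velocity = 18 m/s (same direction)
Using classical velocity addition: v_total = v_object + v_platform
v_total = 20 + 18
v_total = 38 m/s

38 m/s


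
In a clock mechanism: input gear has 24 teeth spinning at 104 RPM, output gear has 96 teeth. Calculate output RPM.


Given: N1 = 24 teeth, w1 = 104 RPM, N2 = 96 teeth
Using N1*w1 = N2*w2
w2 = N1*w1 / N2
w2 = 24*104 / 96
w2 = 2496 / 96
w2 = 26 RPM

26 RPM


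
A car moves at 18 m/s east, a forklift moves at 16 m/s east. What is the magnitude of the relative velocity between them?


Given: v_A = 18 m/s east, v_B = 16 m/s east
Both move in the same direction; relative speed = |v_A - v_B|
|18 - 16| = |2|
= 2 m/s

2 m/s


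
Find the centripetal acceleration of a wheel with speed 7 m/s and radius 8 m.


Given: v = 7 m/s, r = 8 m
Using a_c = v^2 / r
a_c = 7^2 / 8
a_c = 49 / 8
a_c = 49/8 m/s^2

49/8 m/s^2


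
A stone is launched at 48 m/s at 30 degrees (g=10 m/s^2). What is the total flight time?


Given: v0 = 48 m/s, theta = 30 deg, g = 10 m/s^2
sin(30) = 1/2
Using T = 2*v0*sin(theta) / g
T = 2*48*1/2 / 10
T = 48 / 10
T = 24/5 s

24/5 s


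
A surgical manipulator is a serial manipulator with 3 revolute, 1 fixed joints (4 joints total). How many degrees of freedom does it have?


Given: serial robot with 3 revolute, 1 fixed joints
DOF contribution per joint type: revolute=1, prismatic=1, spherical=3, fixed=0
DOF = 3*1 + 1*0
DOF = 3

3


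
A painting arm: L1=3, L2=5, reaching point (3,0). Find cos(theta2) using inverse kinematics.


Given: L1 = 3, L2 = 5, target (x, y) = (3, 0)
Using cos(theta2) = (x^2 + y^2 - L1^2 - L2^2) / (2*L1*L2)
x^2 + y^2 = 3^2 + 0 = 9
L1^2 + L2^2 = 9 + 25 = 34
Numerator = 9 - 34 = -25
Denominator = 2*3*5 = 30
cos(theta2) = -25/30 = -5/6

-5/6


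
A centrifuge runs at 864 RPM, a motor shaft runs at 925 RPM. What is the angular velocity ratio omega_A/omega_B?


Given: RPM_A = 864, RPM_B = 925
omega = 2*pi*RPM/60, so omega_A/omega_B = RPM_A / RPM_B
omega_A/omega_B = 864 / 925
omega_A/omega_B = 864/925

864/925


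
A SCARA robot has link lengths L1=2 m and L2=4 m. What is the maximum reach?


Given: L1 = 2 m, L2 = 4 m
For a 2-link planar arm, max reach = L1 + L2 (fully extended)
Max reach = 2 + 4
Max reach = 6 m

6 m


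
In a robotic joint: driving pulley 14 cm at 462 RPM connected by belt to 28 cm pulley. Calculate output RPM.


Given: D1 = 14 cm, w1 = 462 RPM, D2 = 28 cm
Using D1*w1 = D2*w2
w2 = D1*w1 / D2
w2 = 14*462 / 28
w2 = 6468 / 28
w2 = 231 RPM

231 RPM


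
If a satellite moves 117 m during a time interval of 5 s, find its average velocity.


Given: distance d = 117 m, time t = 5 s
Using v = d / t
v = 117 / 5
v = 117/5 m/s

117/5 m/s


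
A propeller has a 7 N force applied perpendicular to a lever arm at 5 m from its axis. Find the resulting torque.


Given: F = 7 N, r = 5 m, angle = 90 deg (perpendicular)
Using tau = F * r * sin(90)
sin(90) = 1
tau = 7 * 5 * 1
tau = 35 Nm

35 Nm


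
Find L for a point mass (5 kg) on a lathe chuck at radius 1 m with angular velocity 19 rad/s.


Given: m = 5 kg, r = 1 m, omega = 19 rad/s
For a point mass: I = m*r^2
I = 5*1^2 = 5*1 = 5
L = I*omega = 5*19
L = 95 kg*m^2/s

95 kg*m^2/s


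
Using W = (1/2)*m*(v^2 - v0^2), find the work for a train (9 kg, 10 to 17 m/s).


Given: m = 9 kg, v0 = 10 m/s, v = 17 m/s
Using W = (1/2)*m*(v^2 - v0^2)
v^2 = 17^2 = 289
v0^2 = 10^2 = 100
v^2 - v0^2 = 289 - 100 = 189
W = (1/2)*9*189 = 1701/2 J

1701/2 J


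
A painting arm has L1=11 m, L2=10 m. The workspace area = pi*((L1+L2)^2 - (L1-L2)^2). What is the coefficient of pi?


Given: L1 = 11, L2 = 10
(L1+L2)^2 = (21)^2 = 441
(L1-L2)^2 = (1)^2 = 1
Difference = 441 - 1 = 440
This equals 4*L1*L2 = 4*11*10 = 440
Workspace area = 440*pi

440


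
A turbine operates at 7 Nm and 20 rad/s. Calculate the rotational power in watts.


Given: tau = 7 Nm, omega = 20 rad/s
Using P = tau * omega
P = 7 * 20
P = 140 W

140 W


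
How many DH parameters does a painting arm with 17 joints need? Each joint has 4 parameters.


Given: 17 joints, 4 DH parameters per joint (d, theta, a, alpha)
Total DH parameters = number_of_joints * 4
Total = 17 * 4
Total = 68

68


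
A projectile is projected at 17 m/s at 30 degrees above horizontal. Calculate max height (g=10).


Given: v0 = 17 m/s, theta = 30 deg, g = 10 m/s^2
sin^2(30) = 1/4
Using H = v0^2 * sin^2(theta) / (2*g)
H = 17^2 * 1/4 / (2*10)
H = 289 * 1/4 / 20
H = 289/4 / 20
H = 289/80 m

289/80 m


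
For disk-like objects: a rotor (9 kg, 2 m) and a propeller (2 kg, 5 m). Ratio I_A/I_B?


Given: M1=9 kg, R1=2 m, M2=2 kg, R2=5 m
For a disk: I = (1/2)*M*R^2, so I_A/I_B = (M1*R1^2)/(M2*R2^2)
M1*R1^2 = 9*4 = 36
M2*R2^2 = 2*25 = 50
I_A/I_B = 36/50 = 18/25

18/25


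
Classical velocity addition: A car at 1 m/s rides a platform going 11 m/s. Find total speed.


Given: object velocity = 1 m/s, platform velocity = 11 m/s (same direction)
Using classical velocity addition: v_total = v_object + v_platform
v_total = 1 + 11
v_total = 12 m/s

12 m/s


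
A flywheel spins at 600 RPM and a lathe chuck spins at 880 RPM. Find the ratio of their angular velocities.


Given: RPM_A = 600, RPM_B = 880
omega = 2*pi*RPM/60, so omega_A/omega_B = RPM_A / RPM_B
omega_A/omega_B = 600 / 880
omega_A/omega_B = 15/22

15/22


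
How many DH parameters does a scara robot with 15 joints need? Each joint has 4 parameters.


Given: 15 joints, 4 DH parameters per joint (d, theta, a, alpha)
Total DH parameters = number_of_joints * 4
Total = 15 * 4
Total = 60

60


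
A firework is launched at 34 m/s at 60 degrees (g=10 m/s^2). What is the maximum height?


Given: v0 = 34 m/s, theta = 60 deg, g = 10 m/s^2
sin^2(60) = 3/4
Using H = v0^2 * sin^2(theta) / (2*g)
H = 34^2 * 3/4 / (2*10)
H = 1156 * 3/4 / 20
H = 867 / 20
H = 867/20 m

867/20 m


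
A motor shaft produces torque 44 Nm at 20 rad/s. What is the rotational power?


Given: tau = 44 Nm, omega = 20 rad/s
Using P = tau * omega
P = 44 * 20
P = 880 W

880 W


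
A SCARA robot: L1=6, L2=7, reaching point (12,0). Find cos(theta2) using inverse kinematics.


Given: L1 = 6, L2 = 7, target (x, y) = (12, 0)
Using cos(theta2) = (x^2 + y^2 - L1^2 - L2^2) / (2*L1*L2)
x^2 + y^2 = 12^2 + 0 = 144
L1^2 + L2^2 = 36 + 49 = 85
Numerator = 144 - 85 = 59
Denominator = 2*6*7 = 84
cos(theta2) = 59/84 = 59/84

59/84


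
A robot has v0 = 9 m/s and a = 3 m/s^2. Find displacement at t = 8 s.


Given: v0 = 9 m/s, a = 3 m/s^2, t = 8 s
Using s = v0*t + (1/2)*a*t^2
s = 9*8 + (1/2)*3*8^2
s = 72 + (1/2)*192
s = 72 + 96
s = 168

168 m


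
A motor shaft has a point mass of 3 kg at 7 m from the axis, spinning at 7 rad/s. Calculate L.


Given: m = 3 kg, r = 7 m, omega = 7 rad/s
For a point mass: I = m*r^2
I = 3*7^2 = 3*49 = 147
L = I*omega = 147*7
L = 1029 kg*m^2/s

1029 kg*m^2/s


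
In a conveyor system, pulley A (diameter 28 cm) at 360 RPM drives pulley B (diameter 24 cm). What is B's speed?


Given: D1 = 28 cm, w1 = 360 RPM, D2 = 24 cm
Using D1*w1 = D2*w2
w2 = D1*w1 / D2
w2 = 28*360 / 24
w2 = 10080 / 24
w2 = 420 RPM

420 RPM


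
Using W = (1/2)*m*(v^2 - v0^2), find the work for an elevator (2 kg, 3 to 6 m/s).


Given: m = 2 kg, v0 = 3 m/s, v = 6 m/s
Using W = (1/2)*m*(v^2 - v0^2)
v^2 = 6^2 = 36
v0^2 = 3^2 = 9
v^2 - v0^2 = 36 - 9 = 27
W = (1/2)*2*27 = 27 J

27 J


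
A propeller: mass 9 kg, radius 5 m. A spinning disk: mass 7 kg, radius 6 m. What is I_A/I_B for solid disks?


Given: M1=9 kg, R1=5 m, M2=7 kg, R2=6 m
For a disk: I = (1/2)*M*R^2, so I_A/I_B = (M1*R1^2)/(M2*R2^2)
M1*R1^2 = 9*25 = 225
M2*R2^2 = 7*36 = 252
I_A/I_B = 225/252 = 25/28

25/28


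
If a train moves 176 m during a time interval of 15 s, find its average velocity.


Given: distance d = 176 m, time t = 15 s
Using v = d / t
v = 176 / 15
v = 176/15 m/s

176/15 m/s


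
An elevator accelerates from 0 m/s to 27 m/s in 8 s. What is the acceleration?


Given: initial velocity v0 = 0 m/s, final velocity v = 27 m/s, time t = 8 s
Using a = (v - v0) / t
a = (27 - 0) / 8
a = 27 / 8
a = 27/8 m/s^2

27/8 m/s^2


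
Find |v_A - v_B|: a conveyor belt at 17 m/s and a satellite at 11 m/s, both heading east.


Given: v_A = 17 m/s east, v_B = 11 m/s east
Both move in the same direction; relative speed = |v_A - v_B|
|17 - 11| = |6|
= 6 m/s

6 m/s


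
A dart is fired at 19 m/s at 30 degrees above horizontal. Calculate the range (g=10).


Given: v0 = 19 m/s, theta = 30 deg, g = 10 m/s^2
sin(2*30) = sin(60) = sqrt(3)/2
Using R = v0^2 * sin(2*theta) / g
R = 19^2 * (sqrt(3)/2) / 10
R = 361 * sqrt(3) / 20
R = 361/20*sqrt(3) m

361/20*sqrt(3) m


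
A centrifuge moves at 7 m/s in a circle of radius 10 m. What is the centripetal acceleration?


Given: v = 7 m/s, r = 10 m
Using a_c = v^2 / r
a_c = 7^2 / 10
a_c = 49 / 10
a_c = 49/10 m/s^2

49/10 m/s^2


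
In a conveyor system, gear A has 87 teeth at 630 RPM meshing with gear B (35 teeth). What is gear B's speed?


Given: N1 = 87 teeth, w1 = 630 RPM, N2 = 35 teeth
Using N1*w1 = N2*w2
w2 = N1*w1 / N2
w2 = 87*630 / 35
w2 = 54810 / 35
w2 = 1566 RPM

1566 RPM


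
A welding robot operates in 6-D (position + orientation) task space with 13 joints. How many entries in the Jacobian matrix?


Given: task space dimension = 6, joints = 13
Jacobian is a 6 x 13 matrix
Total entries = rows * columns
Total = 6 * 13
Total = 78

78


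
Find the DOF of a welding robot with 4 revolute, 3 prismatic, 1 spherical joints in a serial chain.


Given: serial robot with 4 revolute, 3 prismatic, 1 spherical joints
DOF contribution per joint type: revolute=1, prismatic=1, spherical=3, fixed=0
DOF = 4*1 + 3*1 + 1*3
DOF = 10

10


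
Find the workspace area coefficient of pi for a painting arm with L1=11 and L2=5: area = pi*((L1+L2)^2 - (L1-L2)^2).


Given: L1 = 11, L2 = 5
(L1+L2)^2 = (16)^2 = 256
(L1-L2)^2 = (6)^2 = 36
Difference = 256 - 36 = 220
This equals 4*L1*L2 = 4*11*5 = 220
Workspace area = 220*pi

220


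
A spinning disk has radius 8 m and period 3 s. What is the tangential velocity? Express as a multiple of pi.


Given: radius r = 8 m, period T = 3 s
Using v = 2*pi*r / T
v = 2*pi*8 / 3
v = 16*pi / 3
v = 16/3*pi m/s

16/3*pi m/s


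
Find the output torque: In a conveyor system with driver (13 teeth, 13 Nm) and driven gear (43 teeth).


Given: N1 = 13, N2 = 43, T1 = 13 Nm
Using T2/T1 = N2/N1
T2 = T1 * N2 / N1
T2 = 13 * 43 / 13
T2 = 559 / 13
T2 = 43 Nm

43 Nm


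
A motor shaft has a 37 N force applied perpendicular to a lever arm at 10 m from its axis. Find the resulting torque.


Given: F = 37 N, r = 10 m, angle = 90 deg (perpendicular)
Using tau = F * r * sin(90)
sin(90) = 1
tau = 37 * 10 * 1
tau = 370 Nm

370 Nm


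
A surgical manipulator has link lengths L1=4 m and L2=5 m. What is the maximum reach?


Given: L1 = 4 m, L2 = 5 m
For a 2-link planar arm, max reach = L1 + L2 (fully extended)
Max reach = 4 + 5
Max reach = 9 m

9 m


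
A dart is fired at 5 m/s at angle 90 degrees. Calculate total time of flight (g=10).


Given: v0 = 5 m/s, theta = 90 deg, g = 10 m/s^2
sin(90) = 1
Using T = 2*v0*sin(theta) / g
T = 2*5*1 / 10
T = 10 / 10
T = 1 s

1 s


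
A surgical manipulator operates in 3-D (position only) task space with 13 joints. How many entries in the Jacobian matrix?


Given: task space dimension = 3, joints = 13
Jacobian is a 3 x 13 matrix
Total entries = rows * columns
Total = 3 * 13
Total = 39

39


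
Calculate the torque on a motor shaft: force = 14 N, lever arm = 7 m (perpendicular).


Given: F = 14 N, r = 7 m, angle = 90 deg (perpendicular)
Using tau = F * r * sin(90)
sin(90) = 1
tau = 14 * 7 * 1
tau = 98 Nm

98 Nm


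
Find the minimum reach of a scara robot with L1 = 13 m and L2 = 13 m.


Given: L1 = 13 m, L2 = 13 m
For a 2-link planar arm, min reach = |L1 - L2| (second link folded back)
Min reach = |13 - 13|
Min reach = 0 m

0 m


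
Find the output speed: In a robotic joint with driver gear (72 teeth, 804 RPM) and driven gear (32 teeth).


Given: N1 = 72 teeth, w1 = 804 RPM, N2 = 32 teeth
Using N1*w1 = N2*w2
w2 = N1*w1 / N2
w2 = 72*804 / 32
w2 = 57888 / 32
w2 = 1809 RPM

1809 RPM


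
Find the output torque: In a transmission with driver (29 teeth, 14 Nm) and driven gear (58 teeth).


Given: N1 = 29, N2 = 58, T1 = 14 Nm
Using T2/T1 = N2/N1
T2 = T1 * N2 / N1
T2 = 14 * 58 / 29
T2 = 812 / 29
T2 = 28 Nm

28 Nm


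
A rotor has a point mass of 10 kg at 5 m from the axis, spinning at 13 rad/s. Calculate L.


Given: m = 10 kg, r = 5 m, omega = 13 rad/s
For a point mass: I = m*r^2
I = 10*5^2 = 10*25 = 250
L = I*omega = 250*13
L = 3250 kg*m^2/s

3250 kg*m^2/s


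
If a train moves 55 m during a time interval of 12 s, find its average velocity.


Given: distance d = 55 m, time t = 12 s
Using v = d / t
v = 55 / 12
v = 55/12 m/s

55/12 m/s


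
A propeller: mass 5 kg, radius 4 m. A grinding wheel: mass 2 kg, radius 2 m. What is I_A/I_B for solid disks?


Given: M1=5 kg, R1=4 m, M2=2 kg, R2=2 m
For a disk: I = (1/2)*M*R^2, so I_A/I_B = (M1*R1^2)/(M2*R2^2)
M1*R1^2 = 5*16 = 80
M2*R2^2 = 2*4 = 8
I_A/I_B = 80/8 = 10

10


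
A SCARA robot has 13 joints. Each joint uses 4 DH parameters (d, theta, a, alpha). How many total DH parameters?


Given: 13 joints, 4 DH parameters per joint (d, theta, a, alpha)
Total DH parameters = number_of_joints * 4
Total = 13 * 4
Total = 52

52


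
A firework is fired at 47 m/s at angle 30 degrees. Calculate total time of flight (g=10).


Given: v0 = 47 m/s, theta = 30 deg, g = 10 m/s^2
sin(30) = 1/2
Using T = 2*v0*sin(theta) / g
T = 2*47*1/2 / 10
T = 47 / 10
T = 47/10 s

47/10 s


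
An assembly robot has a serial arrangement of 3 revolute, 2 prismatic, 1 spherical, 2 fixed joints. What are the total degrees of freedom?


Given: serial robot with 3 revolute, 2 prismatic, 1 spherical, 2 fixed joints
DOF contribution per joint type: revolute=1, prismatic=1, spherical=3, fixed=0
DOF = 3*1 + 2*1 + 1*3 + 2*0
DOF = 8

8


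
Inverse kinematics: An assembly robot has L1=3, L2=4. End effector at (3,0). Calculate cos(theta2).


Given: L1 = 3, L2 = 4, target (x, y) = (3, 0)
Using cos(theta2) = (x^2 + y^2 - L1^2 - L2^2) / (2*L1*L2)
x^2 + y^2 = 3^2 + 0 = 9
L1^2 + L2^2 = 9 + 16 = 25
Numerator = 9 - 25 = -16
Denominator = 2*3*4 = 24
cos(theta2) = -16/24 = -2/3

-2/3


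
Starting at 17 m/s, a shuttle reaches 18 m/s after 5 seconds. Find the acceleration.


Given: initial velocity v0 = 17 m/s, final velocity v = 18 m/s, time t = 5 s
Using a = (v - v0) / t
a = (18 - 17) / 5
a = 1 / 5
a = 1/5 m/s^2

1/5 m/s^2


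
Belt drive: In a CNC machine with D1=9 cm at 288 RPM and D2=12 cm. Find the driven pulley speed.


Given: D1 = 9 cm, w1 = 288 RPM, D2 = 12 cm
Using D1*w1 = D2*w2
w2 = D1*w1 / D2
w2 = 9*288 / 12
w2 = 2592 / 12
w2 = 216 RPM

216 RPM


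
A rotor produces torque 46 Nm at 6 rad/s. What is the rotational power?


Given: tau = 46 Nm, omega = 6 rad/s
Using P = tau * omega
P = 46 * 6
P = 276 W

276 W


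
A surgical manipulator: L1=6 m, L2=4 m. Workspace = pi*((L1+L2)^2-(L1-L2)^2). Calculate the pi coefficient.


Given: L1 = 6, L2 = 4
(L1+L2)^2 = (10)^2 = 100
(L1-L2)^2 = (2)^2 = 4
Difference = 100 - 4 = 96
This equals 4*L1*L2 = 4*6*4 = 96
Workspace area = 96*pi

96


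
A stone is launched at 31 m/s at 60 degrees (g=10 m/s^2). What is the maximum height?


Given: v0 = 31 m/s, theta = 60 deg, g = 10 m/s^2
sin^2(60) = 3/4
Using H = v0^2 * sin^2(theta) / (2*g)
H = 31^2 * 3/4 / (2*10)
H = 961 * 3/4 / 20
H = 2883/4 / 20
H = 2883/80 m

2883/80 m


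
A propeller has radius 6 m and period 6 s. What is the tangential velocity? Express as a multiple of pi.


Given: radius r = 6 m, period T = 6 s
Using v = 2*pi*r / T
v = 2*pi*6 / 6
v = 12*pi / 6
v = 2*pi m/s

2*pi m/s


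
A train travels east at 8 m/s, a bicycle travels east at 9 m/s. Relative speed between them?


Given: v_A = 8 m/s east, v_B = 9 m/s east
Both move in the same direction; relative speed = |v_A - v_B|
|8 - 9| = |-1|
= 1 m/s

1 m/s


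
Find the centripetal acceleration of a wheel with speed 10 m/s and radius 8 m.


Given: v = 10 m/s, r = 8 m
Using a_c = v^2 / r
a_c = 10^2 / 8
a_c = 100 / 8
a_c = 25/2 m/s^2

25/2 m/s^2


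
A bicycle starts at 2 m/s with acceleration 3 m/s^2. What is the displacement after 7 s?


Given: v0 = 2 m/s, a = 3 m/s^2, t = 7 s
Using s = v0*t + (1/2)*a*t^2
s = 2*7 + (1/2)*3*7^2
s = 14 + (1/2)*147
s = 14 + 147/2
s = 175/2

175/2 m


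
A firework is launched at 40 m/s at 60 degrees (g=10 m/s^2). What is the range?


Given: v0 = 40 m/s, theta = 60 deg, g = 10 m/s^2
sin(2*60) = sin(120) = sqrt(3)/2
Using R = v0^2 * sin(2*theta) / g
R = 40^2 * (sqrt(3)/2) / 10
R = 1600 * sqrt(3) / 20
R = 80*sqrt(3) m

80*sqrt(3) m


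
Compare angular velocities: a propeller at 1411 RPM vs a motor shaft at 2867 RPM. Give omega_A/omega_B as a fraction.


Given: RPM_A = 1411, RPM_B = 2867
omega = 2*pi*RPM/60, so omega_A/omega_B = RPM_A / RPM_B
omega_A/omega_B = 1411 / 2867
omega_A/omega_B = 1411/2867

1411/2867


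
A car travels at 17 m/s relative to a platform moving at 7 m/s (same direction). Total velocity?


Given: object velocity = 17 m/s, platform velocity = 7 m/s (same direction)
Using classical velocity addition: v_total = v_object + v_platform
v_total = 17 + 7
v_total = 24 m/s

24 m/s


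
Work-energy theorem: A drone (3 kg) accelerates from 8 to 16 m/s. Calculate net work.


Given: m = 3 kg, v0 = 8 m/s, v = 16 m/s
Using W = (1/2)*m*(v^2 - v0^2)
v^2 = 16^2 = 256
v0^2 = 8^2 = 64
v^2 - v0^2 = 256 - 64 = 192
W = (1/2)*3*192 = 288 J

288 J


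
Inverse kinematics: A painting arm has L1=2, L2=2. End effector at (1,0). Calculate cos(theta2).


Given: L1 = 2, L2 = 2, target (x, y) = (1, 0)
Using cos(theta2) = (x^2 + y^2 - L1^2 - L2^2) / (2*L1*L2)
x^2 + y^2 = 1^2 + 0 = 1
L1^2 + L2^2 = 4 + 4 = 8
Numerator = 1 - 8 = -7
Denominator = 2*2*2 = 8
cos(theta2) = -7/8 = -7/8

-7/8


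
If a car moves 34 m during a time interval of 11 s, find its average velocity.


Given: distance d = 34 m, time t = 11 s
Using v = d / t
v = 34 / 11
v = 34/11 m/s

34/11 m/s


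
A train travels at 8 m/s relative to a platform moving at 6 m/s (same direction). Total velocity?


Given: object velocity = 8 m/s, platform velocity = 6 m/s (same direction)
Using classical velocity addition: v_total = v_object + v_platform
v_total = 8 + 6
v_total = 14 m/s

14 m/s


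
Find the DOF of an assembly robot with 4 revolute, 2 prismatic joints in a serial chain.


Given: serial robot with 4 revolute, 2 prismatic joints
DOF contribution per joint type: revolute=1, prismatic=1, spherical=3, fixed=0
DOF = 4*1 + 2*1
DOF = 6

6


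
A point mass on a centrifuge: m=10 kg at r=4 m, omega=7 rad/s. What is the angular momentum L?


Given: m = 10 kg, r = 4 m, omega = 7 rad/s
For a point mass: I = m*r^2
I = 10*4^2 = 10*16 = 160
L = I*omega = 160*7
L = 1120 kg*m^2/s

1120 kg*m^2/s


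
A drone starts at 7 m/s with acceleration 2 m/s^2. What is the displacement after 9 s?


Given: v0 = 7 m/s, a = 2 m/s^2, t = 9 s
Using s = v0*t + (1/2)*a*t^2
s = 7*9 + (1/2)*2*9^2
s = 63 + (1/2)*162
s = 63 + 81
s = 144

144 m


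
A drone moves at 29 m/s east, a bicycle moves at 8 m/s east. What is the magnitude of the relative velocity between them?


Given: v_A = 29 m/s east, v_B = 8 m/s east
Both move in the same direction; relative speed = |v_A - v_B|
|29 - 8| = |21|
= 21 m/s

21 m/s


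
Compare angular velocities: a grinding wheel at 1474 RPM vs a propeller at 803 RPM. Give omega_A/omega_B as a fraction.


Given: RPM_A = 1474, RPM_B = 803
omega = 2*pi*RPM/60, so omega_A/omega_B = RPM_A / RPM_B
omega_A/omega_B = 1474 / 803
omega_A/omega_B = 134/73

134/73


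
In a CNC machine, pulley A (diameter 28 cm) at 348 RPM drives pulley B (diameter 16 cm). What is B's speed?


Given: D1 = 28 cm, w1 = 348 RPM, D2 = 16 cm
Using D1*w1 = D2*w2
w2 = D1*w1 / D2
w2 = 28*348 / 16
w2 = 9744 / 16
w2 = 609 RPM

609 RPM


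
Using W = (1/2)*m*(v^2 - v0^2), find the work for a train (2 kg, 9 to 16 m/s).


Given: m = 2 kg, v0 = 9 m/s, v = 16 m/s
Using W = (1/2)*m*(v^2 - v0^2)
v^2 = 16^2 = 256
v0^2 = 9^2 = 81
v^2 - v0^2 = 256 - 81 = 175
W = (1/2)*2*175 = 175 J

175 J


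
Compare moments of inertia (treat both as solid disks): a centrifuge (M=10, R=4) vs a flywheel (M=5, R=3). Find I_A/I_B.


Given: M1=10 kg, R1=4 m, M2=5 kg, R2=3 m
For a disk: I = (1/2)*M*R^2, so I_A/I_B = (M1*R1^2)/(M2*R2^2)
M1*R1^2 = 10*16 = 160
M2*R2^2 = 5*9 = 45
I_A/I_B = 160/45 = 32/9

32/9


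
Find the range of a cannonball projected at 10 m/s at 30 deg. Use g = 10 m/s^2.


Given: v0 = 10 m/s, theta = 30 deg, g = 10 m/s^2
sin(2*30) = sin(60) = sqrt(3)/2
Using R = v0^2 * sin(2*theta) / g
R = 10^2 * (sqrt(3)/2) / 10
R = 100 * sqrt(3) / 20
R = 5*sqrt(3) m

5*sqrt(3) m


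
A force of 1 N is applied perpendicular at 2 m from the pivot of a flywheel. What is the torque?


Given: F = 1 N, r = 2 m, angle = 90 deg (perpendicular)
Using tau = F * r * sin(90)
sin(90) = 1
tau = 1 * 2 * 1
tau = 2 Nm

2 Nm


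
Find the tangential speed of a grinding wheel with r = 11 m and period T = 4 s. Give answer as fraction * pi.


Given: radius r = 11 m, period T = 4 s
Using v = 2*pi*r / T
v = 2*pi*11 / 4
v = 22*pi / 4
v = 11/2*pi m/s

11/2*pi m/s


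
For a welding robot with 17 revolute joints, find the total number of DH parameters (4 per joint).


Given: 17 joints, 4 DH parameters per joint (d, theta, a, alpha)
Total DH parameters = number_of_joints * 4
Total = 17 * 4
Total = 68

68


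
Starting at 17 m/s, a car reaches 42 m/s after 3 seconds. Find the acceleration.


Given: initial velocity v0 = 17 m/s, final velocity v = 42 m/s, time t = 3 s
Using a = (v - v0) / t
a = (42 - 17) / 3
a = 25 / 3
a = 25/3 m/s^2

25/3 m/s^2


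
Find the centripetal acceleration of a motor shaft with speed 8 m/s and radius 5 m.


Given: v = 8 m/s, r = 5 m
Using a_c = v^2 / r
a_c = 8^2 / 5
a_c = 64 / 5
a_c = 64/5 m/s^2

64/5 m/s^2


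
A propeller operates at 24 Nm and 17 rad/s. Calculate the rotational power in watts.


Given: tau = 24 Nm, omega = 17 rad/s
Using P = tau * omega
P = 24 * 17
P = 408 W

408 W


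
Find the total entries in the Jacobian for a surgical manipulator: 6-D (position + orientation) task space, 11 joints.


Given: task space dimension = 6, joints = 11
Jacobian is a 6 x 11 matrix
Total entries = rows * columns
Total = 6 * 11
Total = 66

66


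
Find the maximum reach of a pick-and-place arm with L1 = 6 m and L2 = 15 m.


Given: L1 = 6 m, L2 = 15 m
For a 2-link planar arm, max reach = L1 + L2 (fully extended)
Max reach = 6 + 15
Max reach = 21 m

21 m


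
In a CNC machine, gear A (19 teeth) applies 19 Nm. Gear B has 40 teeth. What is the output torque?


Given: N1 = 19, N2 = 40, T1 = 19 Nm
Using T2/T1 = N2/N1
T2 = T1 * N2 / N1
T2 = 19 * 40 / 19
T2 = 760 / 19
T2 = 40 Nm

40 Nm


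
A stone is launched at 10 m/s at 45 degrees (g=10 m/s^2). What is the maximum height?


Given: v0 = 10 m/s, theta = 45 deg, g = 10 m/s^2
sin^2(45) = 1/2
Using H = v0^2 * sin^2(theta) / (2*g)
H = 10^2 * 1/2 / (2*10)
H = 100 * 1/2 / 20
H = 50 / 20
H = 5/2 m

5/2 m


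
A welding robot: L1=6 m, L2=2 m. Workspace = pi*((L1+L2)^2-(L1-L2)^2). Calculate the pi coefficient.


Given: L1 = 6, L2 = 2
(L1+L2)^2 = (8)^2 = 64
(L1-L2)^2 = (4)^2 = 16
Difference = 64 - 16 = 48
This equals 4*L1*L2 = 4*6*2 = 48
Workspace area = 48*pi

48


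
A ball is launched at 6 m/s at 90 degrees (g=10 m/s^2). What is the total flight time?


Given: v0 = 6 m/s, theta = 90 deg, g = 10 m/s^2
sin(90) = 1
Using T = 2*v0*sin(theta) / g
T = 2*6*1 / 10
T = 12 / 10
T = 6/5 s

6/5 s


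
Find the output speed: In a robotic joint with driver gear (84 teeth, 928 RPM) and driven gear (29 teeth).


Given: N1 = 84 teeth, w1 = 928 RPM, N2 = 29 teeth
Using N1*w1 = N2*w2
w2 = N1*w1 / N2
w2 = 84*928 / 29
w2 = 77952 / 29
w2 = 2688 RPM

2688 RPM


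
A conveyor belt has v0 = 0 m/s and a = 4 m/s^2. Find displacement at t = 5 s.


Given: v0 = 0 m/s, a = 4 m/s^2, t = 5 s
Using s = v0*t + (1/2)*a*t^2
s = 0*5 + (1/2)*4*5^2
s = 0 + (1/2)*100
s = 0 + 50
s = 50

50 m


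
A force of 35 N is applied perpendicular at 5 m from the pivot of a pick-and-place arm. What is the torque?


Given: F = 35 N, r = 5 m, angle = 90 deg (perpendicular)
Using tau = F * r * sin(90)
sin(90) = 1
tau = 35 * 5 * 1
tau = 175 Nm

175 Nm


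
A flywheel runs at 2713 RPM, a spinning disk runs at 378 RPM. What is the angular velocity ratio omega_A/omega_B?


Given: RPM_A = 2713, RPM_B = 378
omega = 2*pi*RPM/60, so omega_A/omega_B = RPM_A / RPM_B
omega_A/omega_B = 2713 / 378
omega_A/omega_B = 2713/378

2713/378


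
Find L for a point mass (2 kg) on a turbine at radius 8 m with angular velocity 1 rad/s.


Given: m = 2 kg, r = 8 m, omega = 1 rad/s
For a point mass: I = m*r^2
I = 2*8^2 = 2*64 = 128
L = I*omega = 128*1
L = 128 kg*m^2/s

128 kg*m^2/s


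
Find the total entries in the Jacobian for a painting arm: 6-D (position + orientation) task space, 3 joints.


Given: task space dimension = 6, joints = 3
Jacobian is a 6 x 3 matrix
Total entries = rows * columns
Total = 6 * 3
Total = 18

18


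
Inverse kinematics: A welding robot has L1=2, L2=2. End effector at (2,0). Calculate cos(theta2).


Given: L1 = 2, L2 = 2, target (x, y) = (2, 0)
Using cos(theta2) = (x^2 + y^2 - L1^2 - L2^2) / (2*L1*L2)
x^2 + y^2 = 2^2 + 0 = 4
L1^2 + L2^2 = 4 + 4 = 8
Numerator = 4 - 8 = -4
Denominator = 2*2*2 = 8
cos(theta2) = -4/8 = -1/2

-1/2


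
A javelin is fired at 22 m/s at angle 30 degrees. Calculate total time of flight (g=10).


Given: v0 = 22 m/s, theta = 30 deg, g = 10 m/s^2
sin(30) = 1/2
Using T = 2*v0*sin(theta) / g
T = 2*22*1/2 / 10
T = 22 / 10
T = 11/5 s

11/5 s


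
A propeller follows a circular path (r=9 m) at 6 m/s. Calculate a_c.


Given: v = 6 m/s, r = 9 m
Using a_c = v^2 / r
a_c = 6^2 / 9
a_c = 36 / 9
a_c = 4 m/s^2

4 m/s^2


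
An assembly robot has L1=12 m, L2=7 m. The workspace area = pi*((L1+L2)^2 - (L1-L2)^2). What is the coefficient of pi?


Given: L1 = 12, L2 = 7
(L1+L2)^2 = (19)^2 = 361
(L1-L2)^2 = (5)^2 = 25
Difference = 361 - 25 = 336
This equals 4*L1*L2 = 4*12*7 = 336
Workspace area = 336*pi

336


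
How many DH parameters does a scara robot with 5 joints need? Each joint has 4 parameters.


Given: 5 joints, 4 DH parameters per joint (d, theta, a, alpha)
Total DH parameters = number_of_joints * 4
Total = 5 * 4
Total = 20

20


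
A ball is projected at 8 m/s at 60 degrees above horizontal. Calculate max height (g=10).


Given: v0 = 8 m/s, theta = 60 deg, g = 10 m/s^2
sin^2(60) = 3/4
Using H = v0^2 * sin^2(theta) / (2*g)
H = 8^2 * 3/4 / (2*10)
H = 64 * 3/4 / 20
H = 48 / 20
H = 12/5 m

12/5 m


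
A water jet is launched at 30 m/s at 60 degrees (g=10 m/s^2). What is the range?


Given: v0 = 30 m/s, theta = 60 deg, g = 10 m/s^2
sin(2*60) = sin(120) = sqrt(3)/2
Using R = v0^2 * sin(2*theta) / g
R = 30^2 * (sqrt(3)/2) / 10
R = 900 * sqrt(3) / 20
R = 45*sqrt(3) m

45*sqrt(3) m


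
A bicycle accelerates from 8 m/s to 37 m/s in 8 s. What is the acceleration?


Given: initial velocity v0 = 8 m/s, final velocity v = 37 m/s, time t = 8 s
Using a = (v - v0) / t
a = (37 - 8) / 8
a = 29 / 8
a = 29/8 m/s^2

29/8 m/s^2


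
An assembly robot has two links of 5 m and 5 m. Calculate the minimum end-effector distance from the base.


Given: L1 = 5 m, L2 = 5 m
For a 2-link planar arm, min reach = |L1 - L2| (second link folded back)
Min reach = |5 - 5|
Min reach = 0 m

0 m


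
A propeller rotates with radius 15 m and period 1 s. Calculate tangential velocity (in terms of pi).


Given: radius r = 15 m, period T = 1 s
Using v = 2*pi*r / T
v = 2*pi*15 / 1
v = 30*pi / 1
v = 30*pi m/s

30*pi m/s


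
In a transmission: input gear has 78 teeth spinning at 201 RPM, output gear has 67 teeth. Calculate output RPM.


Given: N1 = 78 teeth, w1 = 201 RPM, N2 = 67 teeth
Using N1*w1 = N2*w2
w2 = N1*w1 / N2
w2 = 78*201 / 67
w2 = 15678 / 67
w2 = 234 RPM

234 RPM


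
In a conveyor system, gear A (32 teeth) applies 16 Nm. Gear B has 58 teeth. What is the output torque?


Given: N1 = 32, N2 = 58, T1 = 16 Nm
Using T2/T1 = N2/N1
T2 = T1 * N2 / N1
T2 = 16 * 58 / 32
T2 = 928 / 32
T2 = 29 Nm

29 Nm


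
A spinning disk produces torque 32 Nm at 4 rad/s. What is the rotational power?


Given: tau = 32 Nm, omega = 4 rad/s
Using P = tau * omega
P = 32 * 4
P = 128 W

128 W


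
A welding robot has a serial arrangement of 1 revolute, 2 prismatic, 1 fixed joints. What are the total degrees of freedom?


Given: serial robot with 1 revolute, 2 prismatic, 1 fixed joints
DOF contribution per joint type: revolute=1, prismatic=1, spherical=3, fixed=0
DOF = 1*1 + 2*1 + 1*0
DOF = 3

3
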